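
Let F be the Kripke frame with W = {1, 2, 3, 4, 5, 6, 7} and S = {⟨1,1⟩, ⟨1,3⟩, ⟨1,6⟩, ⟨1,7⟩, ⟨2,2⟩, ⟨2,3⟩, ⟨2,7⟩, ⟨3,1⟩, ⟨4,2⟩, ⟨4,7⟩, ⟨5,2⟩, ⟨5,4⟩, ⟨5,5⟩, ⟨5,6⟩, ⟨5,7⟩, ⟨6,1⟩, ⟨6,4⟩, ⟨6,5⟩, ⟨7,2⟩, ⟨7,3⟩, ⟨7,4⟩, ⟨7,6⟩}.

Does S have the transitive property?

No

Transitive: no — 1 S 6 and 6 S 4, but not 1 S 4.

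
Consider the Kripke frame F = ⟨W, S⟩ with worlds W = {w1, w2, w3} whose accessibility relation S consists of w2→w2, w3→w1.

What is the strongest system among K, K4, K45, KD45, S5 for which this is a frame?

K4

Transitive (axiom 4): yes — every two-step S-path is closed by a direct edge.
Euclidean (axiom 5): no — w3 S w1 and w3 S w1, but not w1 S w1.
Serial (axiom D): no — w1 has no S-successor.
Reflexive (axiom T): no — w1 is not related to itself.
So F validates K, K4; K45 would additionally require S to be Euclidean. The strongest is K4.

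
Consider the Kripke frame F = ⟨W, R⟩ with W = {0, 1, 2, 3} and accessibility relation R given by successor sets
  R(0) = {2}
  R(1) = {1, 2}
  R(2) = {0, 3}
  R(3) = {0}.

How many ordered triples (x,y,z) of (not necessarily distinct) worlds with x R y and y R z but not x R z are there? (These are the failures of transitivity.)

Enumerating: (0,2,0), (0,2,3), (1,2,0), (1,2,3), (2,0,2), (3,0,2).

6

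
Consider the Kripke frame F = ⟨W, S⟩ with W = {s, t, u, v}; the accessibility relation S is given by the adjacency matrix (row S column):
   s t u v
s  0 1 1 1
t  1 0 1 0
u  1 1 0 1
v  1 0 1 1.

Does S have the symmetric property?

Symmetric: yes — every pair in S has its reverse in S.

Yes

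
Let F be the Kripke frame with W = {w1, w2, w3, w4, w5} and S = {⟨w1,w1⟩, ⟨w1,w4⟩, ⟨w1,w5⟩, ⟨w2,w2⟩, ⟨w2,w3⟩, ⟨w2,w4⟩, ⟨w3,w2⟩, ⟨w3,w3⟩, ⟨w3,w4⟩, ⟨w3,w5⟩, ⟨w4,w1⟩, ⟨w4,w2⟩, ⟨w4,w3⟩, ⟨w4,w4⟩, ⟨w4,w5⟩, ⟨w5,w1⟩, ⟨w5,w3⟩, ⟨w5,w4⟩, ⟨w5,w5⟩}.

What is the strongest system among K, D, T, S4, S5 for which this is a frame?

Serial (axiom D): yes — every world has a successor (e.g. w1 S w1).
Reflexive (axiom T): yes — every world is S-related to itself.
Transitive (axiom 4): no — w1 S w4 and w4 S w2, but not w1 S w2.
Euclidean (axiom 5): no — w3 S w2 and w3 S w5, but not w2 S w5.
So F validates K, D, T; S4 would additionally require S to be transitive. The strongest is T.

T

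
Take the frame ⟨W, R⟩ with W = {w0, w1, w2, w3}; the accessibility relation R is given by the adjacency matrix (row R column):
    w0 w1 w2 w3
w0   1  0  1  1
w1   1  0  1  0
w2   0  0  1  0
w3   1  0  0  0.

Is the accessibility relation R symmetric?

No

Symmetric: no — w0 R w2 but not w2 R w0.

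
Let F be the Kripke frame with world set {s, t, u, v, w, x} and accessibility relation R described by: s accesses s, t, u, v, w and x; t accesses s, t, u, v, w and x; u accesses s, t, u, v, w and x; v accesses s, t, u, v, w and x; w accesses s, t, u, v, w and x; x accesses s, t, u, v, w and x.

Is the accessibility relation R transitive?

Transitive: yes — every two-step R-path is closed by a direct edge.

Yes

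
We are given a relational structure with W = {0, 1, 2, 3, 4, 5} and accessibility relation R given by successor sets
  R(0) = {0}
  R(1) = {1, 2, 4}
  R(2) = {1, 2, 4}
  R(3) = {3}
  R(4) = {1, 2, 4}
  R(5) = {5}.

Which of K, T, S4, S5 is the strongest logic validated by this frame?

S5

Reflexive (axiom T): yes — every world is R-related to itself.
Transitive (axiom 4): yes — every two-step R-path is closed by a direct edge.
Euclidean (axiom 5): yes — any two successors of a common world are R-related.
So F validates K, T, S4, S5. The strongest is S5.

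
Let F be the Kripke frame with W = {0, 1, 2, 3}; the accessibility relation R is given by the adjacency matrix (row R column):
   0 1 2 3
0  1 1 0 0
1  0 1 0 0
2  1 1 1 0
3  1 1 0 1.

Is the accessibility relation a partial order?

Yes

Reflexive: yes — every world is R-related to itself.
Transitive: yes — every two-step R-path is closed by a direct edge.
Antisymmetric: yes — no distinct pair is related both ways.
So R is a partial order.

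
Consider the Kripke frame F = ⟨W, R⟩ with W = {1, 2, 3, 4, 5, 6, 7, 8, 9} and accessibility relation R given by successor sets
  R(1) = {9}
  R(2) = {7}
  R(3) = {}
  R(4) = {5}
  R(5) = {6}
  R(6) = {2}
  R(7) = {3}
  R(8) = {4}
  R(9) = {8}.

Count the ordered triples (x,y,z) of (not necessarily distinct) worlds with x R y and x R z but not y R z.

Enumerating: (1,9,9), (2,7,7), (4,5,5), (5,6,6), (6,2,2), (7,3,3), (8,4,4), (9,8,8).

8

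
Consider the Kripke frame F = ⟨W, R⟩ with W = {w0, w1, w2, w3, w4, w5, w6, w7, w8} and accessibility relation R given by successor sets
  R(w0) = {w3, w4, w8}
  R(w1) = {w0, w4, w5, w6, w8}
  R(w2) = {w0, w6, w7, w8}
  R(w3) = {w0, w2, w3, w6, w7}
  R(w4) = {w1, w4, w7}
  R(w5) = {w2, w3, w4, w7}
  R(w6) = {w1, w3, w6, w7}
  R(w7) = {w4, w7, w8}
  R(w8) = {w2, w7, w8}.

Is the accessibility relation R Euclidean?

No

Euclidean: no — w0 R w3 and w0 R w4, but not w3 R w4.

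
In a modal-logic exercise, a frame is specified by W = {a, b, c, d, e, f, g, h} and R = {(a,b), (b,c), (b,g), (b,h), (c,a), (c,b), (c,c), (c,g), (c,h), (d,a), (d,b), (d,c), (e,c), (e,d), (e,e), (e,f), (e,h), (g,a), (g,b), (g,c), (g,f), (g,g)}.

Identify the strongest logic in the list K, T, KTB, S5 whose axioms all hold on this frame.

K

Reflexive (axiom T): no — a is not related to itself.
Symmetric (axiom B): no — a R b but not b R a.
Euclidean (axiom 5): no — b R g and b R h, but not g R h.
So F validates K; T would additionally require R to be reflexive. The strongest is K.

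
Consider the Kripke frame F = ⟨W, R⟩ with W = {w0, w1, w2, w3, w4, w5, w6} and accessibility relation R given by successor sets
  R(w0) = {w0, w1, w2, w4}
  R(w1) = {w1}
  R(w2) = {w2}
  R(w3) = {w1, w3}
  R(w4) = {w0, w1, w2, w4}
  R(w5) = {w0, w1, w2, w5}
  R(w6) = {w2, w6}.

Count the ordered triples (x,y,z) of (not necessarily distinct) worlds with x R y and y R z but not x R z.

1

Enumerating: (w5,w0,w4).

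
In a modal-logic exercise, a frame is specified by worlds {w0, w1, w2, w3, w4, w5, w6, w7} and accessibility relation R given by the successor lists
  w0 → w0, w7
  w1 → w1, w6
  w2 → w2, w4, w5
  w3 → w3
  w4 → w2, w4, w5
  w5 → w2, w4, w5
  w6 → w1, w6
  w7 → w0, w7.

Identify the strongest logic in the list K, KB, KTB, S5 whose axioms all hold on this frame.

Symmetric (axiom B): yes — every pair in R has its reverse in R.
Reflexive (axiom T): yes — every world is R-related to itself.
Euclidean (axiom 5): yes — any two successors of a common world are R-related.
So F validates K, KB, KTB, S5. The strongest is S5.

S5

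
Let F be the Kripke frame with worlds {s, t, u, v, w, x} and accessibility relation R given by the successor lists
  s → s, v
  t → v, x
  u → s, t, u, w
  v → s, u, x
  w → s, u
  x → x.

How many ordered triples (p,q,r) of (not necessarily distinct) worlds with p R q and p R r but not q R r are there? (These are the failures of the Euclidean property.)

Enumerating: (s,v,v), (t,v,v), (t,x,v), (u,s,t), (u,s,u), (u,s,w), (u,t,s), (u,t,t), (u,t,u), (u,t,w), (u,w,t), (u,w,w), (v,s,u), (v,s,x), (v,u,x), (v,x,s), (v,x,u), (w,s,u).

18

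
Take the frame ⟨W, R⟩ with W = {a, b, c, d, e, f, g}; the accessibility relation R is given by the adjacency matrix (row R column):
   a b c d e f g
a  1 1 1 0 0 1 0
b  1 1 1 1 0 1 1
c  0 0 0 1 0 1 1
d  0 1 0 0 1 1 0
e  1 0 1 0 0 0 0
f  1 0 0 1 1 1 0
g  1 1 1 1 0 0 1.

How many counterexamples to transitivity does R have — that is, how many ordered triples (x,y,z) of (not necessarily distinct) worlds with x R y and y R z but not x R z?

37

Enumerating: (a,b,d), (a,b,g), (a,c,d), (a,c,g), (a,f,d), (a,f,e), (b,d,e), (b,f,e), (c,d,b), (c,d,e), (c,f,a), (c,f,e), … and 25 more.
Total: 37.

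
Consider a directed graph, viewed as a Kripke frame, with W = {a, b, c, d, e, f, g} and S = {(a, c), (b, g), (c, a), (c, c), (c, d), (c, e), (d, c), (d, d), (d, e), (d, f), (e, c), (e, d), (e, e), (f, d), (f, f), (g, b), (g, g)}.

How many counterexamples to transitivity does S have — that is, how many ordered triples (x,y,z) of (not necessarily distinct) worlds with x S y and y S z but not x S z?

10

Enumerating: (a,c,a), (a,c,d), (a,c,e), (b,g,b), (c,d,f), (d,c,a), (e,c,a), (e,d,f), (f,d,c), (f,d,e).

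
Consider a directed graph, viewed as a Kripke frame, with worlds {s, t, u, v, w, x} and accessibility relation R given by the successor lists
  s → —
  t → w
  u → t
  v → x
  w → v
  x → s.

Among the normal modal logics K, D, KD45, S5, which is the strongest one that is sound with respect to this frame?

K

Serial (axiom D): no — s has no R-successor.
Euclidean (axiom 5): no — t R w and t R w, but not w R w.
Transitive (axiom 4): no — t R w and w R v, but not t R v.
Reflexive (axiom T): no — s is not related to itself.
So F validates K; D would additionally require R to be serial. The strongest is K.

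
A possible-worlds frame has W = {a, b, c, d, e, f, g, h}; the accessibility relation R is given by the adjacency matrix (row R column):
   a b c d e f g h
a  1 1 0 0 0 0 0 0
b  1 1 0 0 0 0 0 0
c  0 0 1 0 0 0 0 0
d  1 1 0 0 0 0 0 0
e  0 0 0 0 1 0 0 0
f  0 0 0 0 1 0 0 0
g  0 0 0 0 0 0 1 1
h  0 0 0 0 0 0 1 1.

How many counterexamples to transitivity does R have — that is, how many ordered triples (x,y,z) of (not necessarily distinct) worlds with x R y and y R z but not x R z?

0

R is transitive; there are no such tuples.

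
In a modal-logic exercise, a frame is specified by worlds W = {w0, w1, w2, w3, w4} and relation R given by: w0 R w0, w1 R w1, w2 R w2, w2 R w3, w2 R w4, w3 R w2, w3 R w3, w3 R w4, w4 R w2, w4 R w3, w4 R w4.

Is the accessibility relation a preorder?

Reflexive: yes — every world is R-related to itself.
Transitive: yes — every two-step R-path is closed by a direct edge.
So R is a preorder.

Yes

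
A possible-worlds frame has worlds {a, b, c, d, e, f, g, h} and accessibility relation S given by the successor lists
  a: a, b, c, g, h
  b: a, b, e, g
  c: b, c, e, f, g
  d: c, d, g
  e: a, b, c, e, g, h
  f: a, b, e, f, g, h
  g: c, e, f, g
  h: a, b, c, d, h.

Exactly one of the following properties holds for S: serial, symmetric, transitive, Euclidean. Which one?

Serial: yes — every world has a successor (e.g. a S a).
Symmetric: no — a S c but not c S a.
Transitive: no — a S b and b S e, but not a S e.
Euclidean: no — a S b and a S c, but not b S c.
Only serial holds.

serial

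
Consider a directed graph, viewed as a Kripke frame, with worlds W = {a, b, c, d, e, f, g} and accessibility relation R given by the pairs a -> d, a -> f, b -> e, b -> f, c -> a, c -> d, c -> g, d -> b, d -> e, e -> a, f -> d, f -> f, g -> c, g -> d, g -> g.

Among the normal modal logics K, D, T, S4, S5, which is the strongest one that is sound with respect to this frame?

D

Serial (axiom D): yes — every world has a successor (e.g. a R d).
Reflexive (axiom T): no — a is not related to itself.
Transitive (axiom 4): no — a R d and d R b, but not a R b.
Euclidean (axiom 5): no — a R d and a R f, but not d R f.
So F validates K, D; T would additionally require R to be reflexive. The strongest is D.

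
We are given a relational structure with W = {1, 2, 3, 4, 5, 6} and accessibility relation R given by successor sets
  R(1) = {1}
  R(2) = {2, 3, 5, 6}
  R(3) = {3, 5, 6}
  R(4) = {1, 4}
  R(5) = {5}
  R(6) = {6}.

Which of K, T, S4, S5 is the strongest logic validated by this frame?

S4

Reflexive (axiom T): yes — every world is R-related to itself.
Transitive (axiom 4): yes — every two-step R-path is closed by a direct edge.
Euclidean (axiom 5): no — 2 R 5 and 2 R 3, but not 5 R 3.
So F validates K, T, S4; S5 would additionally require R to be Euclidean. The strongest is S4.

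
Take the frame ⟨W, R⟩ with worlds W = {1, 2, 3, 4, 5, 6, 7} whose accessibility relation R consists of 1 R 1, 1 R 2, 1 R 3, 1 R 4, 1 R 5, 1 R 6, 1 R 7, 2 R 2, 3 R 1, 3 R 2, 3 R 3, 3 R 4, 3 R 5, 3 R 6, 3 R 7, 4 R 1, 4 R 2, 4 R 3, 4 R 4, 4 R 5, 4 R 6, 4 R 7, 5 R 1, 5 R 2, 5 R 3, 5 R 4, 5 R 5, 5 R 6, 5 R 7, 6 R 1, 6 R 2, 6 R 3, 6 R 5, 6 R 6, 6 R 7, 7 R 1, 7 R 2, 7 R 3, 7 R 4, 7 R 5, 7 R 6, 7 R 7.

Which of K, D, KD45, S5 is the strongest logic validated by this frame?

Serial (axiom D): yes — every world has a successor (e.g. 1 R 1).
Euclidean (axiom 5): no — 1 R 2 and 1 R 3, but not 2 R 3.
Transitive (axiom 4): no — 6 R 1 and 1 R 4, but not 6 R 4.
Reflexive (axiom T): yes — every world is R-related to itself.
So F validates K, D; KD45 would additionally require R to be Euclidean and transitive. The strongest is D.

D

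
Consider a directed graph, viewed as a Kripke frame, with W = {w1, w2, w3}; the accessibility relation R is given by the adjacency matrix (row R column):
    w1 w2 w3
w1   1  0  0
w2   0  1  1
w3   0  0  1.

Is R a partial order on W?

Yes

Reflexive: yes — every world is R-related to itself.
Transitive: yes — every two-step R-path is closed by a direct edge.
Antisymmetric: yes — no distinct pair is related both ways.
So R is a partial order.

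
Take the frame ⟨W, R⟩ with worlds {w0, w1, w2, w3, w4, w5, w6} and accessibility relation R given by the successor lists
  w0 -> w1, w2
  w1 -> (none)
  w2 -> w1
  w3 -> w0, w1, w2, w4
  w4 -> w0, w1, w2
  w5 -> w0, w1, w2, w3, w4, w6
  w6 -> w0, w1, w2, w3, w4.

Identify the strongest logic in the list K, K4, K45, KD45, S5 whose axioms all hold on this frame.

K4

Transitive (axiom 4): yes — every two-step R-path is closed by a direct edge.
Euclidean (axiom 5): no — w0 R w1 and w0 R w2, but not w1 R w2.
Serial (axiom D): no — w1 has no R-successor.
Reflexive (axiom T): no — w0 is not related to itself.
So F validates K, K4; K45 would additionally require R to be Euclidean. The strongest is K4.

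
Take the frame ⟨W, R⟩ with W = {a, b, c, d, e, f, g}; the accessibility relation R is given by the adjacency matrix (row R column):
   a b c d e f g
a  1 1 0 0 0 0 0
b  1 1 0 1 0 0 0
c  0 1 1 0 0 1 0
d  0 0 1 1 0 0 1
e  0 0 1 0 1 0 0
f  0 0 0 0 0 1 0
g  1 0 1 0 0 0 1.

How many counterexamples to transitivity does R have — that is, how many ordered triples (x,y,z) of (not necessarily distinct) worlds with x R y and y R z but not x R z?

13

Enumerating: (a,b,d), (b,d,c), (b,d,g), (c,b,a), (c,b,d), (d,c,b), (d,c,f), (d,g,a), (e,c,b), (e,c,f), (g,a,b), (g,c,b), (g,c,f).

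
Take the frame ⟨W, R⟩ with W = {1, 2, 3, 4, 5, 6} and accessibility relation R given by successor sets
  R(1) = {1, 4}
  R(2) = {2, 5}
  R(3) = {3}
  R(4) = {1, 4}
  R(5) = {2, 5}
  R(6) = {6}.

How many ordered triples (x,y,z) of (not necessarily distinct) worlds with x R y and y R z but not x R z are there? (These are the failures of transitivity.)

R is transitive; there are no such tuples.

0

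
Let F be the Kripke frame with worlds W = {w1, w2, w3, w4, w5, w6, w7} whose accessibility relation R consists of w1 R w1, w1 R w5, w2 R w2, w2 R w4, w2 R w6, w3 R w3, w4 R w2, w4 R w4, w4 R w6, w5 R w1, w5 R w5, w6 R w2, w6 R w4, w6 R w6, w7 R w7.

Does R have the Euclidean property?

Euclidean: yes — any two successors of a common world are R-related.

Yes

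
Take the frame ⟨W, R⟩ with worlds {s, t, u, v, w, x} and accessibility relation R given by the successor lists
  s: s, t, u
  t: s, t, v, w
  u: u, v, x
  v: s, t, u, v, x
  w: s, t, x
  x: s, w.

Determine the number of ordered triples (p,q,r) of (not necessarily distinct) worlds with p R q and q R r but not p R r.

22

Enumerating: (s,t,v), (s,t,w), (s,u,v), (s,u,x), (t,s,u), (t,v,u), (t,v,x), (t,w,x), (u,v,s), (u,v,t), (u,x,s), (u,x,w), … and 10 more.
Total: 22.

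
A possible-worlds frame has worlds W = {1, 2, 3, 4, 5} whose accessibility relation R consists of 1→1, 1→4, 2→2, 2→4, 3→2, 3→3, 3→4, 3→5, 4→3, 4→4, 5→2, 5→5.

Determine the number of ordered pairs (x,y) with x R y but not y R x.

5

Enumerating: (1,4), (2,4), (3,2), (3,5), (5,2).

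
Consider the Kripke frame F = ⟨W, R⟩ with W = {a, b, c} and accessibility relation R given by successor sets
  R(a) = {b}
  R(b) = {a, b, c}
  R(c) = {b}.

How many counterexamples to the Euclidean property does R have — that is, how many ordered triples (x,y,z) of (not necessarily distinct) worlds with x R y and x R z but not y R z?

Enumerating: (b,a,a), (b,a,c), (b,c,a), (b,c,c).

4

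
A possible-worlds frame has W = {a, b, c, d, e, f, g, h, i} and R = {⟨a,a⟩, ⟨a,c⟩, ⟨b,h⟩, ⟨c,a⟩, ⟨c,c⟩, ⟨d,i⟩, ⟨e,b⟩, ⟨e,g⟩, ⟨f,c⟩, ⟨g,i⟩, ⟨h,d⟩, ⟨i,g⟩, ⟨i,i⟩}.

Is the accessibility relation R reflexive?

Reflexive: no — b is not related to itself.

No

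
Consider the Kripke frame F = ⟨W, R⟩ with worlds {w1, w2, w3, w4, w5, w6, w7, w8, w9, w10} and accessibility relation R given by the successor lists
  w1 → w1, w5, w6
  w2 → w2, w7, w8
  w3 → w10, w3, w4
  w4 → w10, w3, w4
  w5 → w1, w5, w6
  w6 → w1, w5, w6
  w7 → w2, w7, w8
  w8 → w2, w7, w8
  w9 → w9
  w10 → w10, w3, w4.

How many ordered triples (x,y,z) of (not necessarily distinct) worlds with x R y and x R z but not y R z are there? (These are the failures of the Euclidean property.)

R is Euclidean; there are no such tuples.

0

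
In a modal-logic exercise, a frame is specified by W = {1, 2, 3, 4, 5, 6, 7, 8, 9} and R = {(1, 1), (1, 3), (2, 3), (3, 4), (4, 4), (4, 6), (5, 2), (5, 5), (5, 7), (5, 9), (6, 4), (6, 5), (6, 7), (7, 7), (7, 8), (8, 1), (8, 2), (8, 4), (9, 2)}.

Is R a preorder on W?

No

Reflexive: no — 2 is not related to itself.
Transitive: no — 1 R 3 and 3 R 4, but not 1 R 4.
So R is not a preorder.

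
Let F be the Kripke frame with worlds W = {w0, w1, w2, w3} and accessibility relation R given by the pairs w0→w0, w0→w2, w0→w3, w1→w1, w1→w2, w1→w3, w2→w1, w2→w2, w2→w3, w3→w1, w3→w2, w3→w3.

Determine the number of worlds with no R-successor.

0

R is serial; there are no such worlds.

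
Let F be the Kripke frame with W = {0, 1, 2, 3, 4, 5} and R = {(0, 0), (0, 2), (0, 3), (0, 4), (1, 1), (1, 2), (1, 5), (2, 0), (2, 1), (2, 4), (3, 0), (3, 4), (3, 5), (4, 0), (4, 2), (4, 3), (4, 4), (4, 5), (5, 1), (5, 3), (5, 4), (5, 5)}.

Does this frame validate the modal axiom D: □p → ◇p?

Yes

By correspondence theory, D is valid on a frame iff R is serial.
Serial: yes — every world has a successor (e.g. 0 R 0).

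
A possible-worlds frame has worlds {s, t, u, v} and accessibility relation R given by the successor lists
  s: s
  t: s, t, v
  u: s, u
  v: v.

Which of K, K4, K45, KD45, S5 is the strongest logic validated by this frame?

K4

Transitive (axiom 4): yes — every two-step R-path is closed by a direct edge.
Euclidean (axiom 5): no — t R s and t R v, but not s R v.
Serial (axiom D): yes — every world has a successor (e.g. s R s).
Reflexive (axiom T): yes — every world is R-related to itself.
So F validates K, K4; K45 would additionally require R to be Euclidean. The strongest is K4.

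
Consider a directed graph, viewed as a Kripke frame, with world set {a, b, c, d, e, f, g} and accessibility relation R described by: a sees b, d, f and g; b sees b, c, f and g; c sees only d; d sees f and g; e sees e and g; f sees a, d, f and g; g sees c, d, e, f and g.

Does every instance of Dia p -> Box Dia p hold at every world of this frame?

No

Axiom 5 corresponds to the accessibility relation being Euclidean.
Euclidean: no — a R b and a R d, but not b R d.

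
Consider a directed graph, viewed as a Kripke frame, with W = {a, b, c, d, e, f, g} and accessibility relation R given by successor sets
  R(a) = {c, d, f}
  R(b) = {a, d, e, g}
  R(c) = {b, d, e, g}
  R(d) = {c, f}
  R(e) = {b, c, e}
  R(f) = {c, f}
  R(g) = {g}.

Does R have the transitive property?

Transitive: no — a R c and c R b, but not a R b.

No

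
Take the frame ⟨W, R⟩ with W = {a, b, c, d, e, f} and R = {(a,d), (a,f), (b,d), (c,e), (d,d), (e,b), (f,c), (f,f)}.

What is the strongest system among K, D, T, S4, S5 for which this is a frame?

Serial (axiom D): yes — every world has a successor (e.g. a R d).
Reflexive (axiom T): no — a is not related to itself.
Transitive (axiom 4): no — a R f and f R c, but not a R c.
Euclidean (axiom 5): no — a R d and a R f, but not d R f.
So F validates K, D; T would additionally require R to be reflexive. The strongest is D.

D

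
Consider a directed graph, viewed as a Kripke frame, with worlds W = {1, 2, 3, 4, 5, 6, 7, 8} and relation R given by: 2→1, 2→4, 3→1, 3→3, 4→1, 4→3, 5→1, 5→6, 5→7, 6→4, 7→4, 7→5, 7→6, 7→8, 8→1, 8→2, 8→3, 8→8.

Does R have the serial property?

No

Serial: no — 1 has no R-successor.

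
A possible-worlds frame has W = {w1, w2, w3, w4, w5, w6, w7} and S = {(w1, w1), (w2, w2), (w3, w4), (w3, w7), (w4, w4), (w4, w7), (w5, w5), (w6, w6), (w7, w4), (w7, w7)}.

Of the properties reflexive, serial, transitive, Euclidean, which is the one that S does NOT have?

Reflexive: no — w3 is not related to itself.
Serial: yes — every world has a successor (e.g. w1 S w1).
Transitive: yes — every two-step S-path is closed by a direct edge.
Euclidean: yes — any two successors of a common world are S-related.
Only reflexive fails.

reflexive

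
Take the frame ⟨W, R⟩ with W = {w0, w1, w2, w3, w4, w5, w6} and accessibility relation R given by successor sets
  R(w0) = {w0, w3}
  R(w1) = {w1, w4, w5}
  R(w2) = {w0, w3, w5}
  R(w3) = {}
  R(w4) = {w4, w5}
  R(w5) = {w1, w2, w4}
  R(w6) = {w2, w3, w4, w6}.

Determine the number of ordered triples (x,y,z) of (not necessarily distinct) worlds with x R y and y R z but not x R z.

14

Enumerating: (w1,w5,w2), (w2,w5,w1), (w2,w5,w2), (w2,w5,w4), (w4,w5,w1), (w4,w5,w2), (w5,w1,w5), (w5,w2,w0), (w5,w2,w3), (w5,w2,w5), (w5,w4,w5), (w6,w2,w0), (w6,w2,w5), (w6,w4,w5).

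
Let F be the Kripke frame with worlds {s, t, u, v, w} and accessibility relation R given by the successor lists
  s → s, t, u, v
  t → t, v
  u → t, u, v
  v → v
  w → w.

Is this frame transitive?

Transitive: yes — every two-step R-path is closed by a direct edge.

Yes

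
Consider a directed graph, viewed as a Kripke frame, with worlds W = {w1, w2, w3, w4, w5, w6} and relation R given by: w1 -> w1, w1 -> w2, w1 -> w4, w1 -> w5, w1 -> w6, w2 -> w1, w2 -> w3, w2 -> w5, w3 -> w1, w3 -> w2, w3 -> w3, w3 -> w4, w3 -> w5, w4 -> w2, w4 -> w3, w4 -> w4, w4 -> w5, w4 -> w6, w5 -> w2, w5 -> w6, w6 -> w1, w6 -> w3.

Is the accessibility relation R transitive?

No

Transitive: no — w1 R w2 and w2 R w3, but not w1 R w3.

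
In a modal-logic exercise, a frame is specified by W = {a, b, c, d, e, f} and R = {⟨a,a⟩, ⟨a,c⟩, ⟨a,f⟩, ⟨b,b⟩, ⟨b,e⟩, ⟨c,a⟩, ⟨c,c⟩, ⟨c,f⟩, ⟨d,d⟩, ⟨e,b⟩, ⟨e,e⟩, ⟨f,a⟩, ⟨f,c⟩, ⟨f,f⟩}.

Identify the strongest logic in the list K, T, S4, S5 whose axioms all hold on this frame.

S5

Reflexive (axiom T): yes — every world is R-related to itself.
Transitive (axiom 4): yes — every two-step R-path is closed by a direct edge.
Euclidean (axiom 5): yes — any two successors of a common world are R-related.
So F validates K, T, S4, S5. The strongest is S5.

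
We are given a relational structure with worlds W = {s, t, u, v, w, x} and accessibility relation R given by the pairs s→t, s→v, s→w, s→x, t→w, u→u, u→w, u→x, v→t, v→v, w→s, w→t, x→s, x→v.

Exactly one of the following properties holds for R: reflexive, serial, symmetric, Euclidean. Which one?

Reflexive: no — s is not related to itself.
Serial: yes — every world has a successor (e.g. s R t).
Symmetric: no — s R t but not t R s.
Euclidean: no — s R t and s R v, but not t R v.
Only serial holds.

serial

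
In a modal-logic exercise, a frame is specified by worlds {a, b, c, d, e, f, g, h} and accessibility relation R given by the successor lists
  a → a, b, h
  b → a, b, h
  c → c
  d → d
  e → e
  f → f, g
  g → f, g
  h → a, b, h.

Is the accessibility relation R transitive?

Transitive: yes — every two-step R-path is closed by a direct edge.

Yes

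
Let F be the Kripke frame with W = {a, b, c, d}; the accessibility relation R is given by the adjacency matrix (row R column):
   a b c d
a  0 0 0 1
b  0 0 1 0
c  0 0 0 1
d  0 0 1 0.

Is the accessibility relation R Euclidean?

No

Euclidean: no — a R d and a R d, but not d R d.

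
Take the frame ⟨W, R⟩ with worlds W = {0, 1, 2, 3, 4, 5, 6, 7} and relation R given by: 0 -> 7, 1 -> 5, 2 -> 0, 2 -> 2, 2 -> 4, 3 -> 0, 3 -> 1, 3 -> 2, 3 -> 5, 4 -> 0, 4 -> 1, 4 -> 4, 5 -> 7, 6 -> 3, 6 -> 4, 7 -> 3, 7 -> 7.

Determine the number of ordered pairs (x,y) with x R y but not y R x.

14

Enumerating: (0,7), (1,5), (2,0), (2,4), (3,0), (3,1), (3,2), (3,5), (4,0), (4,1), (5,7), (6,3), (6,4), (7,3).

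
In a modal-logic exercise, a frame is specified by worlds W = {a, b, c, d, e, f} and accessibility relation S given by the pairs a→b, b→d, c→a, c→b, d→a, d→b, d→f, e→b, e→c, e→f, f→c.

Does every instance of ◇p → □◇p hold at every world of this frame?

No

Axiom 5 corresponds to the accessibility relation being Euclidean.
Euclidean: no — c S b and c S a, but not b S a.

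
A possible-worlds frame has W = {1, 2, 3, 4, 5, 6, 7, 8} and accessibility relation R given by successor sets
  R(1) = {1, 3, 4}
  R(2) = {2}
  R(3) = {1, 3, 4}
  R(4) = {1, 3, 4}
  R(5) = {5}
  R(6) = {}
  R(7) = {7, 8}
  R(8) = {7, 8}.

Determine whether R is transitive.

Transitive: yes — every two-step R-path is closed by a direct edge.

Yes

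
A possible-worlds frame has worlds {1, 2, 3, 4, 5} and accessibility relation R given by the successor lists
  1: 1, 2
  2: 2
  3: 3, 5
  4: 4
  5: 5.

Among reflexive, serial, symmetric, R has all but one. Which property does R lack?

symmetric

Reflexive: yes — every world is R-related to itself.
Serial: yes — every world has a successor (e.g. 1 R 1).
Symmetric: no — 1 R 2 but not 2 R 1.
Only symmetric fails.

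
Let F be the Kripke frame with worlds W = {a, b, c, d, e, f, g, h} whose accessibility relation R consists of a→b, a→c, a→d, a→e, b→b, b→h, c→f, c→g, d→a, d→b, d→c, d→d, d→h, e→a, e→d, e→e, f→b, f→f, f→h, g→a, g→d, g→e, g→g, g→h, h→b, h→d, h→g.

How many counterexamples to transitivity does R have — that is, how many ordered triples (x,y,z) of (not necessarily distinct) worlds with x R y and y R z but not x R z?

37

Enumerating: (a,b,h), (a,c,f), (a,c,g), (a,d,a), (a,d,h), (a,e,a), (b,h,d), (b,h,g), (c,f,b), (c,f,h), (c,g,a), (c,g,d), … and 25 more.
Total: 37.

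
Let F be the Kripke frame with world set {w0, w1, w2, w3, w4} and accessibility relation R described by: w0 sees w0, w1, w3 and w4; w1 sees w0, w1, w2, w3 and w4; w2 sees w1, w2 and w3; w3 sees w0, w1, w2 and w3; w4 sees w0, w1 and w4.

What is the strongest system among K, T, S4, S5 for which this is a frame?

T

Reflexive (axiom T): yes — every world is R-related to itself.
Transitive (axiom 4): no — w0 R w1 and w1 R w2, but not w0 R w2.
Euclidean (axiom 5): no — w0 R w3 and w0 R w4, but not w3 R w4.
So F validates K, T; S4 would additionally require R to be transitive. The strongest is T.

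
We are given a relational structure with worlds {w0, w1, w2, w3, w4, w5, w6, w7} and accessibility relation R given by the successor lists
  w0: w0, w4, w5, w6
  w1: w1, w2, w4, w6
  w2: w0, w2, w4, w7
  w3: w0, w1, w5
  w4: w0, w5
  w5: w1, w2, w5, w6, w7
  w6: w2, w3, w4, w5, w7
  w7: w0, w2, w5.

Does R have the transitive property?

Transitive: no — w0 R w5 and w5 R w1, but not w0 R w1.

No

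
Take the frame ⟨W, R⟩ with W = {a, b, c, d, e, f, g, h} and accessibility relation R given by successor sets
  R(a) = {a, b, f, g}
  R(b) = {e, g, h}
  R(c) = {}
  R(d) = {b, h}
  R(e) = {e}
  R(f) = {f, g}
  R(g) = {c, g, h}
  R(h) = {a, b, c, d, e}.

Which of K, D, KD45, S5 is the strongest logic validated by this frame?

Serial (axiom D): no — c has no R-successor.
Euclidean (axiom 5): no — a R b and a R f, but not b R f.
Transitive (axiom 4): no — a R b and b R e, but not a R e.
Reflexive (axiom T): no — b is not related to itself.
So F validates K; D would additionally require R to be serial. The strongest is K.

K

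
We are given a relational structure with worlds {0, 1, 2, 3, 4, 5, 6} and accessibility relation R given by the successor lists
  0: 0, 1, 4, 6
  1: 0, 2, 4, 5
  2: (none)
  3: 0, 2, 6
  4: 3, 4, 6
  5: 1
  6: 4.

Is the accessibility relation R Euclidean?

Euclidean: no — 0 R 1 and 0 R 6, but not 1 R 6.

No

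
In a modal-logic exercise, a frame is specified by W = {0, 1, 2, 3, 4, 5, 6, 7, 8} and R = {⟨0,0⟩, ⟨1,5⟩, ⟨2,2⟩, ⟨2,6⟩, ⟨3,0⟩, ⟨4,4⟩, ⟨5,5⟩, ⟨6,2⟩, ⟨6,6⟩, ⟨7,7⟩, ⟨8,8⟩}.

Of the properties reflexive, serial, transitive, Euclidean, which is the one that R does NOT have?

Reflexive: no — 1 is not related to itself.
Serial: yes — every world has a successor (e.g. 0 R 0).
Transitive: yes — every two-step R-path is closed by a direct edge.
Euclidean: yes — any two successors of a common world are R-related.
Only reflexive fails.

reflexive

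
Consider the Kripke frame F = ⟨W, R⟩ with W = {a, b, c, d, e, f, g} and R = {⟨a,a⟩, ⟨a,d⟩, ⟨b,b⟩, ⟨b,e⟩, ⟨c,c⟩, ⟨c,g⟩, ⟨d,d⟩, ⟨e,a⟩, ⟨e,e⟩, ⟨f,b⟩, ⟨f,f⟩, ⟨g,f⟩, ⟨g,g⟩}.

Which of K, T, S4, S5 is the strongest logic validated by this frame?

T

Reflexive (axiom T): yes — every world is R-related to itself.
Transitive (axiom 4): no — b R e and e R a, but not b R a.
Euclidean (axiom 5): no — a R d and a R a, but not d R a.
So F validates K, T; S4 would additionally require R to be transitive. The strongest is T.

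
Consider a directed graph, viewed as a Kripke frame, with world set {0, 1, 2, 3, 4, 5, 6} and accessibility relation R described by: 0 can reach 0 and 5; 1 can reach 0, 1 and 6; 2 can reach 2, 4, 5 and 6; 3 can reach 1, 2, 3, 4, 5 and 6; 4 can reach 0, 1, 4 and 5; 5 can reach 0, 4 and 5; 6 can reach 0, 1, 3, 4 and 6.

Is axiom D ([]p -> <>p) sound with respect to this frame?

The schema D characterises exactly the serial frames.
Serial: yes — every world has a successor (e.g. 0 R 0).

Yes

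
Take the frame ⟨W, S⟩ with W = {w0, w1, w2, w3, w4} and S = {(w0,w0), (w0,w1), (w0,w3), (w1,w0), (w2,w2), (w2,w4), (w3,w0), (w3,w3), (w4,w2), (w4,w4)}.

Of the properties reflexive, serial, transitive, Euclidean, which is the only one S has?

serial

Reflexive: no — w1 is not related to itself.
Serial: yes — every world has a successor (e.g. w0 S w0).
Transitive: no — w1 S w0 and w0 S w3, but not w1 S w3.
Euclidean: no — w0 S w1 and w0 S w3, but not w1 S w3.
Only serial holds.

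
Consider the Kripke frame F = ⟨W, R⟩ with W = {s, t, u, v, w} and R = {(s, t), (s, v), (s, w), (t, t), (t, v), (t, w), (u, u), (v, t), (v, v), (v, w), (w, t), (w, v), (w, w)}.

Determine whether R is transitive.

Transitive: yes — every two-step R-path is closed by a direct edge.

Yes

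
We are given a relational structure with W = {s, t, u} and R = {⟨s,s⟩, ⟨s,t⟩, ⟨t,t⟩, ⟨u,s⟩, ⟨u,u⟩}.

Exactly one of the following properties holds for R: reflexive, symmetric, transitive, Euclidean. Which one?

Reflexive: yes — every world is R-related to itself.
Symmetric: no — s R t but not t R s.
Transitive: no — u R s and s R t, but not u R t.
Euclidean: no — s R t and s R s, but not t R s.
Only reflexive holds.

reflexive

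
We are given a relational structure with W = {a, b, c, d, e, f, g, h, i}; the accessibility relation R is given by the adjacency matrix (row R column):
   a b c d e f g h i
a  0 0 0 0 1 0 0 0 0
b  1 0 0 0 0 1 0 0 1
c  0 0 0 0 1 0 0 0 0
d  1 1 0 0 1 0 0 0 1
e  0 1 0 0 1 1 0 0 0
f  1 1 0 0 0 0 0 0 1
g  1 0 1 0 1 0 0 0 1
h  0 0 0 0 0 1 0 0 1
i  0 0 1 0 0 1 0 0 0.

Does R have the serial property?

Yes

Serial: yes — every world has a successor (e.g. a R e).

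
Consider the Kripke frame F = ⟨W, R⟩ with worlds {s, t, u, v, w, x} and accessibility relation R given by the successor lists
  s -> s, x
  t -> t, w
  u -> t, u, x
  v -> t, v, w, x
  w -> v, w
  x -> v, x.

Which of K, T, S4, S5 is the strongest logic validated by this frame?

T

Reflexive (axiom T): yes — every world is R-related to itself.
Transitive (axiom 4): no — s R x and x R v, but not s R v.
Euclidean (axiom 5): no — u R t and u R x, but not t R x.
So F validates K, T; S4 would additionally require R to be transitive. The strongest is T.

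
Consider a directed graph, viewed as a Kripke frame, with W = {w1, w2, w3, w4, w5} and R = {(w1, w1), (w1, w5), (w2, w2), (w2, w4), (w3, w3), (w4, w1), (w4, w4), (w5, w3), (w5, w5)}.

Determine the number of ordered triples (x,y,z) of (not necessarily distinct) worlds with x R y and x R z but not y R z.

4

Enumerating: (w1,w5,w1), (w2,w4,w2), (w4,w1,w4), (w5,w3,w5).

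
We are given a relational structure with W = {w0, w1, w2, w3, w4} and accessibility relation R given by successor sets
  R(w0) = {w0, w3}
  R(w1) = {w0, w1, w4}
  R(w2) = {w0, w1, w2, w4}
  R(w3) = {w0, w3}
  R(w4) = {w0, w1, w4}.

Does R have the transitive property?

No

Transitive: no — w1 R w0 and w0 R w3, but not w1 R w3.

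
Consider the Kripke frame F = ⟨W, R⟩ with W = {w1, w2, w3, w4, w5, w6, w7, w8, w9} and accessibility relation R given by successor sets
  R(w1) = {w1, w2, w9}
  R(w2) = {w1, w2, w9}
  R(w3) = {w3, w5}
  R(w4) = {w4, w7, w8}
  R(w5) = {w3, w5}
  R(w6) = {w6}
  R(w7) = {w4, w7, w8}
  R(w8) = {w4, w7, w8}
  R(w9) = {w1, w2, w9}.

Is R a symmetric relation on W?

Yes

Symmetric: yes — every pair in R has its reverse in R.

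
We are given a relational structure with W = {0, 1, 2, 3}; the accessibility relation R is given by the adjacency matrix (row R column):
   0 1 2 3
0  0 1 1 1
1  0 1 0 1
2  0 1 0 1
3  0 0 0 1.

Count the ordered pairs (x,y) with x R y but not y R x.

6

Enumerating: (0,1), (0,2), (0,3), (1,3), (2,1), (2,3).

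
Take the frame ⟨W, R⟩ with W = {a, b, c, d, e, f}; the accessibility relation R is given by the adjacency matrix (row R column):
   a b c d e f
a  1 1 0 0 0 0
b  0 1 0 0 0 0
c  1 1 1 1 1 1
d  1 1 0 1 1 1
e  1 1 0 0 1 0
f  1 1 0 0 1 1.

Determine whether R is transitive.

Transitive: yes — every two-step R-path is closed by a direct edge.

Yes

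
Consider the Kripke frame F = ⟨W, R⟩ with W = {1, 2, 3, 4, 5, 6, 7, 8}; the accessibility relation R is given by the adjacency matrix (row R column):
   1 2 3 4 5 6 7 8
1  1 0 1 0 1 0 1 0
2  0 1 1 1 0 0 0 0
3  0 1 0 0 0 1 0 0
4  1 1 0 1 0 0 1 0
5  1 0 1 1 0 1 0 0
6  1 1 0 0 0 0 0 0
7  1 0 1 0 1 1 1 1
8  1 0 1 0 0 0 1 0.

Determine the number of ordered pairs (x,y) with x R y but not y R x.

Enumerating: (1,3), (3,6), (4,1), (4,7), (5,3), (5,4), (5,6), (6,1), (6,2), (7,3), (7,5), (7,6), (8,1), (8,3).

14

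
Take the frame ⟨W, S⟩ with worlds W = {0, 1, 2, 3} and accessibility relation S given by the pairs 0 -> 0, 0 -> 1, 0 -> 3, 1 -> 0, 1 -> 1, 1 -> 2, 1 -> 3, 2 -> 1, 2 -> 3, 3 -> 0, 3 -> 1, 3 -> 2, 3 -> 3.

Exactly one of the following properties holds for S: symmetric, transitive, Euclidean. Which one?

symmetric

Symmetric: yes — every pair in S has its reverse in S.
Transitive: no — 0 S 1 and 1 S 2, but not 0 S 2.
Euclidean: no — 1 S 0 and 1 S 2, but not 0 S 2.
Only symmetric holds.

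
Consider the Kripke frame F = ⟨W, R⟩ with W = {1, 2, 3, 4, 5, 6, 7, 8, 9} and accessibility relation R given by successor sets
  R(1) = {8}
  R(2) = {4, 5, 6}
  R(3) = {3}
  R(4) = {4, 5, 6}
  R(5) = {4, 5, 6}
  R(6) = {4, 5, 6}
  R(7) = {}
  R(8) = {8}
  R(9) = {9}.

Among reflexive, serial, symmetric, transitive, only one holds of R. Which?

Reflexive: no — 1 is not related to itself.
Serial: no — 7 has no R-successor.
Symmetric: no — 1 R 8 but not 8 R 1.
Transitive: yes — every two-step R-path is closed by a direct edge.
Only transitive holds.

transitive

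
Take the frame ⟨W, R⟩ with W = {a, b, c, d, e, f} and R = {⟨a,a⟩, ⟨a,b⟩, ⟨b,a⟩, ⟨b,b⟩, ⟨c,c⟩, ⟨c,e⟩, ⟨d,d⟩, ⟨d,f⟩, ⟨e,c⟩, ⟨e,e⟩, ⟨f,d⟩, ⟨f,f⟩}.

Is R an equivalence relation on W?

Reflexive: yes — every world is R-related to itself.
Symmetric: yes — every pair in R has its reverse in R.
Transitive: yes — every two-step R-path is closed by a direct edge.
So R is an equivalence relation.

Yes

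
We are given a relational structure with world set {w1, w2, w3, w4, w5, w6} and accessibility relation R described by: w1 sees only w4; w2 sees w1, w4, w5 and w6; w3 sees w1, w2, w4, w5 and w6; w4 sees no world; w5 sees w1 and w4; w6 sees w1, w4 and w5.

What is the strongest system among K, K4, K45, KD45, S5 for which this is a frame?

K4

Transitive (axiom 4): yes — every two-step R-path is closed by a direct edge.
Euclidean (axiom 5): no — w2 R w1 and w2 R w5, but not w1 R w5.
Serial (axiom D): no — w4 has no R-successor.
Reflexive (axiom T): no — w1 is not related to itself.
So F validates K, K4; K45 would additionally require R to be Euclidean. The strongest is K4.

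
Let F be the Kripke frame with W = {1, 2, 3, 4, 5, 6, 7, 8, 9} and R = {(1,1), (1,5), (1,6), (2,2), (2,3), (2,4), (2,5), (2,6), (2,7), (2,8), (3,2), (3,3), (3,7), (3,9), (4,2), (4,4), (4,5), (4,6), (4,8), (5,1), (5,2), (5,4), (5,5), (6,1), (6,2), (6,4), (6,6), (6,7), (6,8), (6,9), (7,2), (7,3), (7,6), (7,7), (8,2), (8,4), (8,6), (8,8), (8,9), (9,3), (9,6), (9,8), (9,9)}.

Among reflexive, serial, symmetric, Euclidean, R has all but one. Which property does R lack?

Reflexive: yes — every world is R-related to itself.
Serial: yes — every world has a successor (e.g. 1 R 1).
Symmetric: yes — every pair in R has its reverse in R.
Euclidean: no — 1 R 5 and 1 R 6, but not 5 R 6.
Only Euclidean fails.

Euclidean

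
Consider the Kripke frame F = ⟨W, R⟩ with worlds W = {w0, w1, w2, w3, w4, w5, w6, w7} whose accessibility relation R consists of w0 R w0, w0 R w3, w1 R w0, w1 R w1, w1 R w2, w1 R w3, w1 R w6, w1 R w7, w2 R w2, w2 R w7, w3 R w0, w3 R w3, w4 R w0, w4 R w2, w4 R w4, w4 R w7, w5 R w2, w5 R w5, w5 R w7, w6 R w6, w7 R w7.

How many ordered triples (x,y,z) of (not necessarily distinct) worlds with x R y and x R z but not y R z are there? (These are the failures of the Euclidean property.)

34

Enumerating: (w1,w0,w1), (w1,w0,w2), (w1,w0,w6), (w1,w0,w7), (w1,w2,w0), (w1,w2,w1), (w1,w2,w3), (w1,w2,w6), (w1,w3,w1), (w1,w3,w2), (w1,w3,w6), (w1,w3,w7), … and 22 more.
Total: 34.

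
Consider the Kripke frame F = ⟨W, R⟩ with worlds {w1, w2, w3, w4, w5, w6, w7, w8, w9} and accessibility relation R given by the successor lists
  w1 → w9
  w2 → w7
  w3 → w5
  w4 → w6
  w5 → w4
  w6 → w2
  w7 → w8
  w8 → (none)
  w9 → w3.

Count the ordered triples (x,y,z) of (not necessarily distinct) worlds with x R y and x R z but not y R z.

8

Enumerating: (w1,w9,w9), (w2,w7,w7), (w3,w5,w5), (w4,w6,w6), (w5,w4,w4), (w6,w2,w2), (w7,w8,w8), (w9,w3,w3).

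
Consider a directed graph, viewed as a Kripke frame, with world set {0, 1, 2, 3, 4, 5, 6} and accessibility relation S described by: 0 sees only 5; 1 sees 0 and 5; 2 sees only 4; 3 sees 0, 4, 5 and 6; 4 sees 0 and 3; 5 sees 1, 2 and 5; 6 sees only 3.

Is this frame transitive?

No

Transitive: no — 0 S 5 and 5 S 1, but not 0 S 1.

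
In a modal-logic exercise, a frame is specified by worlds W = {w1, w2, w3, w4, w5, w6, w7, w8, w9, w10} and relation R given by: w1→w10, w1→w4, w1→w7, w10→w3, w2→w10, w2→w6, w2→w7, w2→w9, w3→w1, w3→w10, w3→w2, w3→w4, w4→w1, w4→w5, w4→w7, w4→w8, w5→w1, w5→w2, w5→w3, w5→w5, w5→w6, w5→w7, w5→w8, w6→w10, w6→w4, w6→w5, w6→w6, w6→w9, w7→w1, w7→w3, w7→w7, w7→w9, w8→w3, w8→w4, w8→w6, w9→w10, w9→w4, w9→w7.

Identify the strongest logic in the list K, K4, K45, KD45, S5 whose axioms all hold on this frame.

K

Transitive (axiom 4): no — w1 R w10 and w10 R w3, but not w1 R w3.
Euclidean (axiom 5): no — w1 R w10 and w1 R w4, but not w10 R w4.
Serial (axiom D): yes — every world has a successor (e.g. w1 R w10).
Reflexive (axiom T): no — w1 is not related to itself.
So F validates K; K4 would additionally require R to be transitive. The strongest is K.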